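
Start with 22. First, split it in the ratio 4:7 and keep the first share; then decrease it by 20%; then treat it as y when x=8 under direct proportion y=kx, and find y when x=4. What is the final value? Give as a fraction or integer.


Start with 22.
Step 1: Split 4:7, first share = 22 * 4/11 = 8
Step 2: Decrease by 20%: 8 * 80/100 = 32/5
Step 3: Direct prop: k = (32/5)/8; new y = k*4 = 32/5*4/8 = 16/5
Final result = 16/5

16/5


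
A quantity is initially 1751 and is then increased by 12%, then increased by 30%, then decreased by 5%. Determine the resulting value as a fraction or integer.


Start: 1751
Step 1: increase by 12% => multiply by 112/100
  1751 * 112/100 = 49028/25
Step 2: increase by 30% => multiply by 130/100
  49028/25 * 130/100 = 318682/125
Step 3: decrease by 5% => multiply by 95/100
  318682/125 * 95/100 = 3027479/1250
Final value = 3027479/1250

3027479/1250


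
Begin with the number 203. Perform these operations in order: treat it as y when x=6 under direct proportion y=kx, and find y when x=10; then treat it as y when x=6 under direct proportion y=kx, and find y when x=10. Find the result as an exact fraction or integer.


Start with 203.
Step 1: Direct prop: k = (203)/6; new y = k*10 = 203*10/6 = 1015/3
Step 2: Direct prop: k = (1015/3)/6; new y = k*10 = 1015/3*10/6 = 5075/9
Final result = 5075/9

5075/9


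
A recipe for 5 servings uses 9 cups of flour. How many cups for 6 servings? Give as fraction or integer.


Original: 9 cups for 5 servings
Target servings = 6
Scaling factor = 6/5
New amount = 9 * 6/5
= 54/5
= 54/5 cups

54/5


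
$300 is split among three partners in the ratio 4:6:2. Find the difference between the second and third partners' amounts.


Total parts = 4 + 6 + 2 = 12
Value per part = 300 / 12 = 25
Shares: 4*25=100, 6*25=150, 2*25=50
Second share = 150, third share = 50
Difference = |150 - 50| = 100

100


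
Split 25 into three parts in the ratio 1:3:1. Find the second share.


Ratio = 1:3:1
Total parts = 1 + 3 + 1 = 5
Value per part = 25 / 5 = 5
First share = 1 * 5 = 5
Middle share = 3 * 5 = 15
Third share = 1 * 5 = 5

15


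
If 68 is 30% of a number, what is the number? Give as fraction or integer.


Given: 68 is 30% of the whole
Set up: 68 = 30/100 * whole
whole = 68 * 100 / 30
whole = 6800 / 30
whole = 680/3

680/3


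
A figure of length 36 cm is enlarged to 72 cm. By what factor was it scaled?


Original length = 36 cm
Scaled length = 72 cm
Scale factor = 72 / 36
= 2

2


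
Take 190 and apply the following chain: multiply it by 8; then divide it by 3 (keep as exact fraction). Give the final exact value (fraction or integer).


Start with 190.
Step 1: Multiply by 8: 190 * 8 = 1520
Step 2: Divide by 3: 1520 / 3 = 1520/3
Final result = 1520/3

1520/3


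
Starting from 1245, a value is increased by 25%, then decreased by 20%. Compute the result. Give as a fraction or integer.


Start: 1245
Step 1: increase by 25% => multiply by 125/100
  1245 * 125/100 = 6225/4
Step 2: decrease by 20% => multiply by 80/100
  6225/4 * 80/100 = 1245
Final value = 1245

1245


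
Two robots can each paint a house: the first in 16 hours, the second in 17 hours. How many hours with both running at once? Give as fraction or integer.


Rate of A = 1/16 job per hour
Rate of B = 1/17 job per hour
Combined rate = 1/16 + 1/17
Find common denominator: (17 + 16)/(16*17) = 33/272
Combined rate = 33/272 job per hour
Time together = 1 / (33/272) = 272/33 hours

272/33


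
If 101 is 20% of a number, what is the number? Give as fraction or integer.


Given: 101 is 20% of the whole
Set up: 101 = 20/100 * whole
whole = 101 * 100 / 20
whole = 10100 / 20
whole = 505

505


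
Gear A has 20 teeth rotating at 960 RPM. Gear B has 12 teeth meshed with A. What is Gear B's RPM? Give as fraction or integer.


Gear ratio: teeth_A * RPM_A = teeth_B * RPM_B
20 * 960 = 12 * RPM_B
19200 = 12 * RPM_B
RPM_B = 19200 / 12
RPM_B = 1600

1600


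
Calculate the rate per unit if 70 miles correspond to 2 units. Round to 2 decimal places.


Total miles = 70
Number of units = 2
Unit rate = 70 / 2
= 35 miles per unit

35


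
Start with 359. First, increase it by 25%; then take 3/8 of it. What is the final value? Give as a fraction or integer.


Start with 359.
Step 1: Increase by 25%: 359 * 125/100 = 1795/4
Step 2: Take 3/8: 1795/4 * 3/8 = 5385/32
Final result = 5385/32

5385/32


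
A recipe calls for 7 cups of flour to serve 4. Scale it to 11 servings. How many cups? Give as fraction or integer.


Original: 7 cups for 4 servings
Target servings = 11
Scaling factor = 11/4
New amount = 7 * 11/4
= 77/4
= 77/4 cups

77/4


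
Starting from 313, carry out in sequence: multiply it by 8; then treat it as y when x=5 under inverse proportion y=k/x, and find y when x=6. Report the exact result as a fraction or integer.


Start with 313.
Step 1: Multiply by 8: 313 * 8 = 2504
Step 2: Inverse prop: k = (2504)*5; new y = k/6 = 2504*5/6 = 6260/3
Final result = 6260/3

6260/3


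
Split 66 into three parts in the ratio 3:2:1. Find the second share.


Ratio = 3:2:1
Total parts = 3 + 2 + 1 = 6
Value per part = 66 / 6 = 11
First share = 3 * 11 = 33
Middle share = 2 * 11 = 22
Third share = 1 * 11 = 11

22


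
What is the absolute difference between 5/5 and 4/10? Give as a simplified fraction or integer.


Simplify: 5/5 = 1 and 4/10 = 2/5
Find common denominator: LCD = 5
Convert: 5/5 and 2/5
Difference = |5 - 2|/5 = 3/5
Simplified = 3/5

3/5


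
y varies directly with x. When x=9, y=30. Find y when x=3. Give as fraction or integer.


Direct proportion: y = kx
Find k: k = 30/9 = 10/3
Compute y at x=3: y = 10/3 * 3
y = 10

10


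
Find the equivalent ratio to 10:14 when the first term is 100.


Original ratio: 10:14
First term target: 100
Scale factor = 100 / 10 = 10
Multiply second term: 14 * 10 = 140
Equivalent ratio = 100:140

100:140


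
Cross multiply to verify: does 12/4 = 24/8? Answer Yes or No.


Cross multiply to check 12/4 = 24/8
Left cross product: 12 * 8 = 96
Right cross product: 4 * 24 = 96
96 = 96
Equal, so proportions match => Yes

Yes


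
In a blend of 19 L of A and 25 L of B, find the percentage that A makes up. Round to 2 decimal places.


Volume of A = 19 L
Volume of B = 25 L
Total volume = 19 + 25 = 44 L
Percentage of A = (19/44) * 100
= 43.18%

43.18


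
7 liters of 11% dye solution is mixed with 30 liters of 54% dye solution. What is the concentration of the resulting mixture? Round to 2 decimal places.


Solute in mixture 1 = 11% of 7 L = 7*11/100 = 77/100 L
Solute in mixture 2 = 54% of 30 L = 30*54/100 = 81/5 L
Total solute = 77/100 + 81/5 = 1697/100 L
Total volume = 7 + 30 = 37 L
Final concentration = 1697/100/37 * 100 = 45.86%

45.86


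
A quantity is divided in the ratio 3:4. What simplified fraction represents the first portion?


Total parts = 3 + 4 = 7
First part fraction = 3/7
Simplify: 3/7 = 3/7

3/7


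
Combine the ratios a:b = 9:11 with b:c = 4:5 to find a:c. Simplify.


Given a:b = 9:11 and b:c = 4:5
Make b consistent. Multiply first ratio by 4: a:b = 36:44
Multiply second ratio by 11: b:c = 44:55
Now b = 44 in both, so a:b:c = 36:44:55
Therefore a:c = 36:55
Simplify by GCD: a:c = 36:55

36:55


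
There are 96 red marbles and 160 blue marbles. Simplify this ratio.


Find GCD(96, 160)
GCD = 32
Divide both by 32: 96/32 = 3, 160/32 = 5
Simplified ratio = 3:5

3:5


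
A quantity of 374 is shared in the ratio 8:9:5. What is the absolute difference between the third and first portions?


Total parts = 8 + 9 + 5 = 22
Value per part = 374 / 22 = 17
Shares: 8*17=136, 9*17=153, 5*17=85
Third share = 85, first share = 136
Difference = |85 - 136| = 51

51


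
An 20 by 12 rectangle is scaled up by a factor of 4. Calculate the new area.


Original dimensions: 20 x 12
Enlargement factor = 4
New width = 20 * 4 = 80
New height = 12 * 4 = 48
New area = 80 * 48 = 3840

3840


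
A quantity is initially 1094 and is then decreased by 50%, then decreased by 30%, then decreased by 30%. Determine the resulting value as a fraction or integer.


Start: 1094
Step 1: decrease by 50% => multiply by 50/100
  1094 * 50/100 = 547
Step 2: decrease by 30% => multiply by 70/100
  547 * 70/100 = 3829/10
Step 3: decrease by 30% => multiply by 70/100
  3829/10 * 70/100 = 26803/100
Final value = 26803/100

26803/100


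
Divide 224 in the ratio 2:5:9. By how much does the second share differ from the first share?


Total parts = 2 + 5 + 9 = 16
Value per part = 224 / 16 = 14
Shares: 2*14=28, 5*14=70, 9*14=126
Second share = 70, first share = 28
Difference = |70 - 28| = 42

42


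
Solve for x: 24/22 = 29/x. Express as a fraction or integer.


Setting up: 24/22 = 29/x
Cross multiply: 24 * x = 22 * 29
24x = 638
x = 638/24
x = 319/12

319/12


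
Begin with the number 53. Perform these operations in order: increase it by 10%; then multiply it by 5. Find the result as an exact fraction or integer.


Start with 53.
Step 1: Increase by 10%: 53 * 110/100 = 583/10
Step 2: Multiply by 5: 583/10 * 5 = 583/2
Final result = 583/2

583/2


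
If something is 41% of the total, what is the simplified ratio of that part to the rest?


Part = 41%, Remainder = 59%
Ratio = 41:59
GCD(41, 59) = 1
Simplify: 41:59 = 41:59

41:59


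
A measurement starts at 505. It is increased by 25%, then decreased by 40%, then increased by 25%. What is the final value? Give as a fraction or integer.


Start: 505
Step 1: increase by 25% => multiply by 125/100
  505 * 125/100 = 2525/4
Step 2: decrease by 40% => multiply by 60/100
  2525/4 * 60/100 = 1515/4
Step 3: increase by 25% => multiply by 125/100
  1515/4 * 125/100 = 7575/16
Final value = 7575/16

7575/16


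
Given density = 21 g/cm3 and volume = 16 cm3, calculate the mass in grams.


Using mass = density * volume
Density = 21 g/cm3
Volume = 16 cm3
Mass = 21 * 16
= 336 g

336


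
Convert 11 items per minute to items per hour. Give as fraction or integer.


Converting from per minute to per hour
Rate = 11 items per minute
Multiply by 60: 11 * 60
= 660 items per hour

660


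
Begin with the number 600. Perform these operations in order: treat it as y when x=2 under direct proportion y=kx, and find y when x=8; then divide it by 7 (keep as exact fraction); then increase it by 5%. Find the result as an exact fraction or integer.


Start with 600.
Step 1: Direct prop: k = (600)/2; new y = k*8 = 600*8/2 = 2400
Step 2: Divide by 7: 2400 / 7 = 2400/7
Step 3: Increase by 5%: 2400/7 * 105/100 = 360
Final result = 360

360


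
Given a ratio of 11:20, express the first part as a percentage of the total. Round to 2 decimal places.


Total parts = 11 + 20 = 31
First part fraction = 11/31
Percentage = (11/31) * 100
= 0.354839 * 100
= 35.48%

35.48


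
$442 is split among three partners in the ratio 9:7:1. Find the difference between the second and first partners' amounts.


Total parts = 9 + 7 + 1 = 17
Value per part = 442 / 17 = 26
Shares: 9*26=234, 7*26=182, 1*26=26
Second share = 182, first share = 234
Difference = |182 - 234| = 52

52


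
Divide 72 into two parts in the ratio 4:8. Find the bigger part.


Total parts = 4 + 8 = 12
Value per part = 72 / 12 = 6
First share = 4 * 6 = 24
Second share = 8 * 6 = 48
Larger share = 48

48


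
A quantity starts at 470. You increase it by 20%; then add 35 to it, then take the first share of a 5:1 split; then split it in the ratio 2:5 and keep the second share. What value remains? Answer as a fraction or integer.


Start with 470.
Step 1: Increase by 20%: 470 * 120/100 = 564
Step 2: Add 35: 564+35=599; split 5:1 first = 599*5/6 = 2995/6
Step 3: Split 2:5, second share = 2995/6 * 5/7 = 14975/42
Final result = 14975/42

14975/42


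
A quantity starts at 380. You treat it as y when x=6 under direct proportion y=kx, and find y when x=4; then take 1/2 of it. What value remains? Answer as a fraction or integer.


Start with 380.
Step 1: Direct prop: k = (380)/6; new y = k*4 = 380*4/6 = 760/3
Step 2: Take 1/2: 760/3 * 1/2 = 380/3
Final result = 380/3

380/3


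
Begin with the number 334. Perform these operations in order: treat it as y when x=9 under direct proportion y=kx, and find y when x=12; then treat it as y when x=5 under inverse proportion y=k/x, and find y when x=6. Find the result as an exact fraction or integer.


Start with 334.
Step 1: Direct prop: k = (334)/9; new y = k*12 = 334*12/9 = 1336/3
Step 2: Inverse prop: k = (1336/3)*5; new y = k/6 = 1336/3*5/6 = 3340/9
Final result = 3340/9

3340/9


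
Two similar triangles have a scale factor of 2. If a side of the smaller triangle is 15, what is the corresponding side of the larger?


Similar triangles have proportional sides
Scale factor = 2
Smaller side = 15
Corresponding larger side = 15 * 2
= 30

30


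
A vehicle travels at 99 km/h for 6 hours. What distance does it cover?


Using distance = speed * time
Speed = 99 km/h
Time = 6 hours
Distance = 99 * 6
= 594 km

594


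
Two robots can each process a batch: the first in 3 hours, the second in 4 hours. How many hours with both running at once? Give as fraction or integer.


Rate of A = 1/3 job per hour
Rate of B = 1/4 job per hour
Combined rate = 1/3 + 1/4
Find common denominator: (4 + 3)/(3*4) = 7/12
Combined rate = 7/12 job per hour
Time together = 1 / (7/12) = 12/7 hours

12/7


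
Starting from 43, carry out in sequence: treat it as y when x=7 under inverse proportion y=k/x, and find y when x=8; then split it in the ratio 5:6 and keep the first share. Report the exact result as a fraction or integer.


Start with 43.
Step 1: Inverse prop: k = (43)*7; new y = k/8 = 43*7/8 = 301/8
Step 2: Split 5:6, first share = 301/8 * 5/11 = 1505/88
Final result = 1505/88

1505/88


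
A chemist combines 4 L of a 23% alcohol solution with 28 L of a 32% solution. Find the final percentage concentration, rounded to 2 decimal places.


Solute in mixture 1 = 23% of 4 L = 4*23/100 = 23/25 L
Solute in mixture 2 = 32% of 28 L = 28*32/100 = 224/25 L
Total solute = 23/25 + 224/25 = 247/25 L
Total volume = 4 + 28 = 32 L
Final concentration = 247/25/32 * 100 = 30.88%

30.88


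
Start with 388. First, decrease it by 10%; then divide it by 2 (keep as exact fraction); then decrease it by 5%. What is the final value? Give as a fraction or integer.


Start with 388.
Step 1: Decrease by 10%: 388 * 90/100 = 1746/5
Step 2: Divide by 2: 1746/5 / 2 = 873/5
Step 3: Decrease by 5%: 873/5 * 95/100 = 16587/100
Final result = 16587/100

16587/100


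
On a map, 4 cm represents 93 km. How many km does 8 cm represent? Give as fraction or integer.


Map scale: 4 cm = 93 km
Measured distance on map = 8 cm
Set up proportion: 8 * 93 / 4
= 744 / 4
= 186 km

186


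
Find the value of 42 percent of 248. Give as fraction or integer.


Compute 42% of 248
Convert percentage: 42% = 42/100
Multiply: 248 * 42/100
= 10416/100
= 2604/25

2604/25


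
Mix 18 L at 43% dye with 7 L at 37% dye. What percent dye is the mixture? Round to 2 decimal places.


Solute in mixture 1 = 43% of 18 L = 18*43/100 = 387/50 L
Solute in mixture 2 = 37% of 7 L = 7*37/100 = 259/100 L
Total solute = 387/50 + 259/100 = 1033/100 L
Total volume = 18 + 7 = 25 L
Final concentration = 1033/100/25 * 100 = 41.32%

41.32


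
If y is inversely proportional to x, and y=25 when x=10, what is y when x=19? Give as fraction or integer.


Inverse proportion: y = k/x
Find k: k = 10 * 25 = 250
Compute y at x=19: y = 250/19
y = 250/19

250/19


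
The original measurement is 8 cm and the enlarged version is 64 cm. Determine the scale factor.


Original length = 8 cm
Scaled length = 64 cm
Scale factor = 64 / 8
= 8

8


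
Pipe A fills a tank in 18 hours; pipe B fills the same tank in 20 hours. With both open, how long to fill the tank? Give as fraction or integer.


Rate of A = 1/18 job per hour
Rate of B = 1/20 job per hour
Combined rate = 1/18 + 1/20
Find common denominator: (20 + 18)/(18*20) = 38/360
Combined rate = 19/180 job per hour
Time together = 1 / (19/180) = 180/19 hours

180/19


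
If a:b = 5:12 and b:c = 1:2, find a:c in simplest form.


Given a:b = 5:12 and b:c = 1:2
Make b consistent. Multiply first ratio by 1: a:b = 5:12
Multiply second ratio by 12: b:c = 12:24
Now b = 12 in both, so a:b:c = 5:12:24
Therefore a:c = 5:24
Simplify by GCD: a:c = 5:24

5:24


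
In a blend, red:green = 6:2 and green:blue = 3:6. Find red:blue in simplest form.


Given a:b = 6:2 and b:c = 3:6
Make b consistent. Multiply first ratio by 3: a:b = 18:6
Multiply second ratio by 2: b:c = 6:12
Now b = 6 in both, so a:b:c = 18:6:12
Therefore a:c = 18:12
Simplify by GCD: a:c = 3:2

3:2


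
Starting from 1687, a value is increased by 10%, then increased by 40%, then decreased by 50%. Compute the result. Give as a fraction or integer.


Start: 1687
Step 1: increase by 10% => multiply by 110/100
  1687 * 110/100 = 18557/10
Step 2: increase by 40% => multiply by 140/100
  18557/10 * 140/100 = 129899/50
Step 3: decrease by 50% => multiply by 50/100
  129899/50 * 50/100 = 129899/100
Final value = 129899/100

129899/100


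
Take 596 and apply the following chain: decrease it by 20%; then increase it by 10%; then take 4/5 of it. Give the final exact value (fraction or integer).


Start with 596.
Step 1: Decrease by 20%: 596 * 80/100 = 2384/5
Step 2: Increase by 10%: 2384/5 * 110/100 = 13112/25
Step 3: Take 4/5: 13112/25 * 4/5 = 52448/125
Final result = 52448/125

52448/125


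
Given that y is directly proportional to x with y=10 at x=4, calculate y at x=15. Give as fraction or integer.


Direct proportion: y = kx
Find k: k = 10/4 = 5/2
Compute y at x=15: y = 5/2 * 15
y = 75/2

75/2


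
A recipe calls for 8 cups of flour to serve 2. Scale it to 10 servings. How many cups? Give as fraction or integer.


Original: 8 cups for 2 servings
Target servings = 10
Scaling factor = 10/2
New amount = 8 * 10/2
= 80/2
= 40 cups

40


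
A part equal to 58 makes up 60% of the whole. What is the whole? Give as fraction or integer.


Given: 58 is 60% of the whole
Set up: 58 = 60/100 * whole
whole = 58 * 100 / 60
whole = 5800 / 60
whole = 290/3

290/3


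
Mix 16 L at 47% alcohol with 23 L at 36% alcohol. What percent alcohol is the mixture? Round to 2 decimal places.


Solute in mixture 1 = 47% of 16 L = 16*47/100 = 188/25 L
Solute in mixture 2 = 36% of 23 L = 23*36/100 = 207/25 L
Total solute = 188/25 + 207/25 = 79/5 L
Total volume = 16 + 23 = 39 L
Final concentration = 79/5/39 * 100 = 40.51%

40.51


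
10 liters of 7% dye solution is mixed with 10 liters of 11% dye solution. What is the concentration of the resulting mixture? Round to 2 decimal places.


Solute in mixture 1 = 7% of 10 L = 10*7/100 = 7/10 L
Solute in mixture 2 = 11% of 10 L = 10*11/100 = 11/10 L
Total solute = 7/10 + 11/10 = 9/5 L
Total volume = 10 + 10 = 20 L
Final concentration = 9/5/20 * 100 = 9.00%

9.00


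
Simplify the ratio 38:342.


Find GCD(38, 342)
GCD = 38
Divide both by 38: 38/38 = 1, 342/38 = 9
Simplified ratio = 1:9

1:9


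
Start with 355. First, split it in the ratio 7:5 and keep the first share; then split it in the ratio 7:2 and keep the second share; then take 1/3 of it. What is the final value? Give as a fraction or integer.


Start with 355.
Step 1: Split 7:5, first share = 355 * 7/12 = 2485/12
Step 2: Split 7:2, second share = 2485/12 * 2/9 = 2485/54
Step 3: Take 1/3: 2485/54 * 1/3 = 2485/162
Final result = 2485/162

2485/162


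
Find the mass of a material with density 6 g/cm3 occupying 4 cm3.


Using mass = density * volume
Density = 6 g/cm3
Volume = 4 cm3
Mass = 6 * 4
= 24 g

24


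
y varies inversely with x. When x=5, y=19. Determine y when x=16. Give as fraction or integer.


Inverse proportion: y = k/x
Find k: k = 5 * 19 = 95
Compute y at x=16: y = 95/16
y = 95/16

95/16


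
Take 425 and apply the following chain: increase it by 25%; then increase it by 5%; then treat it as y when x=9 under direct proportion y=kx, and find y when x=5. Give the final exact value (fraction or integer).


Start with 425.
Step 1: Increase by 25%: 425 * 125/100 = 2125/4
Step 2: Increase by 5%: 2125/4 * 105/100 = 8925/16
Step 3: Direct prop: k = (8925/16)/9; new y = k*5 = 8925/16*5/9 = 14875/48
Final result = 14875/48

14875/48


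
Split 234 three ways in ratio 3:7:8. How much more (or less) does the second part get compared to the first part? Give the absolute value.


Total parts = 3 + 7 + 8 = 18
Value per part = 234 / 18 = 13
Shares: 3*13=39, 7*13=91, 8*13=104
Second share = 91, first share = 39
Difference = |91 - 39| = 52

52


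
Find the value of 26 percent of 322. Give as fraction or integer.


Compute 26% of 322
Convert percentage: 26% = 26/100
Multiply: 322 * 26/100
= 8372/100
= 2093/25

2093/25


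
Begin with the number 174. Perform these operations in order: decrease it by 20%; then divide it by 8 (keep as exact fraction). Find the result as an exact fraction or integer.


Start with 174.
Step 1: Decrease by 20%: 174 * 80/100 = 696/5
Step 2: Divide by 8: 696/5 / 8 = 87/5
Final result = 87/5

87/5


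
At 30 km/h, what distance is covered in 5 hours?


Using distance = speed * time
Speed = 30 km/h
Time = 5 hours
Distance = 30 * 5
= 150 km

150


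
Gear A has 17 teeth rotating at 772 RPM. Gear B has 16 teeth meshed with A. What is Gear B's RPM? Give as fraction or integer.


Gear ratio: teeth_A * RPM_A = teeth_B * RPM_B
17 * 772 = 16 * RPM_B
13124 = 16 * RPM_B
RPM_B = 13124 / 16
RPM_B = 3281/4

3281/4


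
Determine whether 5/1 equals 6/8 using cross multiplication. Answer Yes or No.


Cross multiply to check 5/1 = 6/8
Left cross product: 5 * 8 = 40
Right cross product: 1 * 6 = 6
40 != 6
Not equal, so proportions differ => No

No


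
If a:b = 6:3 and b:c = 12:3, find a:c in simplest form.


Given a:b = 6:3 and b:c = 12:3
Make b consistent. Multiply first ratio by 12: a:b = 72:36
Multiply second ratio by 3: b:c = 36:9
Now b = 36 in both, so a:b:c = 72:36:9
Therefore a:c = 72:9
Simplify by GCD: a:c = 8:1

8:1


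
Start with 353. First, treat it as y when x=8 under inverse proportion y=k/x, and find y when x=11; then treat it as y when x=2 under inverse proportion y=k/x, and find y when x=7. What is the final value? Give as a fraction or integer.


Start with 353.
Step 1: Inverse prop: k = (353)*8; new y = k/11 = 353*8/11 = 2824/11
Step 2: Inverse prop: k = (2824/11)*2; new y = k/7 = 2824/11*2/7 = 5648/77
Final result = 5648/77

5648/77


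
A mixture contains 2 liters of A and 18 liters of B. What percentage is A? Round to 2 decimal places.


Volume of A = 2 L
Volume of B = 18 L
Total volume = 2 + 18 = 20 L
Percentage of A = (2/20) * 100
= 10.00%

10.00


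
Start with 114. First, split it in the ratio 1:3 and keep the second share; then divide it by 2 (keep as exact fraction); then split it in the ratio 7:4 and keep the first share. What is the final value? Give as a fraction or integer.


Start with 114.
Step 1: Split 1:3, second share = 114 * 3/4 = 171/2
Step 2: Divide by 2: 171/2 / 2 = 171/4
Step 3: Split 7:4, first share = 171/4 * 7/11 = 1197/44
Final result = 1197/44

1197/44


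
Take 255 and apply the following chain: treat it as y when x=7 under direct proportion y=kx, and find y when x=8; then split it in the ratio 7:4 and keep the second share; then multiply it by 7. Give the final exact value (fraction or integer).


Start with 255.
Step 1: Direct prop: k = (255)/7; new y = k*8 = 255*8/7 = 2040/7
Step 2: Split 7:4, second share = 2040/7 * 4/11 = 8160/77
Step 3: Multiply by 7: 8160/77 * 7 = 8160/11
Final result = 8160/11

8160/11


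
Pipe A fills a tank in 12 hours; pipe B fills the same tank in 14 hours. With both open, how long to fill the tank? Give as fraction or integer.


Rate of A = 1/12 job per hour
Rate of B = 1/14 job per hour
Combined rate = 1/12 + 1/14
Find common denominator: (14 + 12)/(12*14) = 26/168
Combined rate = 13/84 job per hour
Time together = 1 / (13/84) = 84/13 hours

84/13


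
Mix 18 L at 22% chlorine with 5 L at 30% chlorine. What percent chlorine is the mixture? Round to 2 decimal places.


Solute in mixture 1 = 22% of 18 L = 18*22/100 = 99/25 L
Solute in mixture 2 = 30% of 5 L = 5*30/100 = 3/2 L
Total solute = 99/25 + 3/2 = 273/50 L
Total volume = 18 + 5 = 23 L
Final concentration = 273/50/23 * 100 = 23.74%

23.74


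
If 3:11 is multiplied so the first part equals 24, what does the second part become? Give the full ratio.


Original ratio: 3:11
First term target: 24
Scale factor = 24 / 3 = 8
Multiply second term: 11 * 8 = 88
Equivalent ratio = 24:88

24:88


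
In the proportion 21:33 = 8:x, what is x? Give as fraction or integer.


Setting up: 21/33 = 8/x
Cross multiply: 21 * x = 33 * 8
21x = 264
x = 264/21
x = 88/7

88/7


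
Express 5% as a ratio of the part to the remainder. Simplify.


Part = 5%, Remainder = 95%
Ratio = 5:95
GCD(5, 95) = 5
Simplify: 1:19 = 1:19

1:19


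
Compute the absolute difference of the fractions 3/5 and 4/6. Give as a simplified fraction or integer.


Simplify: 3/5 = 3/5 and 4/6 = 2/3
Find common denominator: LCD = 15
Convert: 9/15 and 10/15
Difference = |9 - 10|/15 = 1/15
Simplified = 1/15

1/15


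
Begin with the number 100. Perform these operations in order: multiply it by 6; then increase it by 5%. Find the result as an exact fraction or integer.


Start with 100.
Step 1: Multiply by 6: 100 * 6 = 600
Step 2: Increase by 5%: 600 * 105/100 = 630
Final result = 630

630


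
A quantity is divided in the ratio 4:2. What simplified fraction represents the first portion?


Total parts = 4 + 2 = 6
First part fraction = 4/6
Simplify: 4/6 = 2/3

2/3


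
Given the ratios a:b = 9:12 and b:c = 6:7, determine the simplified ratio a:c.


Given a:b = 9:12 and b:c = 6:7
Make b consistent. Multiply first ratio by 6: a:b = 54:72
Multiply second ratio by 12: b:c = 72:84
Now b = 72 in both, so a:b:c = 54:72:84
Therefore a:c = 54:84
Simplify by GCD: a:c = 9:14

9:14


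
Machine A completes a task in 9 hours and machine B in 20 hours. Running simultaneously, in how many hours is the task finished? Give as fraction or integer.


Rate of A = 1/9 job per hour
Rate of B = 1/20 job per hour
Combined rate = 1/9 + 1/20
Find common denominator: (20 + 9)/(9*20) = 29/180
Combined rate = 29/180 job per hour
Time together = 1 / (29/180) = 180/29 hours

180/29


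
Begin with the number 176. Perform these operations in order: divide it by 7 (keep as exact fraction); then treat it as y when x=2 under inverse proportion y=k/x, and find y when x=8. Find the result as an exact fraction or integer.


Start with 176.
Step 1: Divide by 7: 176 / 7 = 176/7
Step 2: Inverse prop: k = (176/7)*2; new y = k/8 = 176/7*2/8 = 44/7
Final result = 44/7

44/7


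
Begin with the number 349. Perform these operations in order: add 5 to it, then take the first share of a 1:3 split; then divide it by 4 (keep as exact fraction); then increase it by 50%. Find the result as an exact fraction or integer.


Start with 349.
Step 1: Add 5: 349+5=354; split 1:3 first = 354*1/4 = 177/2
Step 2: Divide by 4: 177/2 / 4 = 177/8
Step 3: Increase by 50%: 177/8 * 150/100 = 531/16
Final result = 531/16

531/16


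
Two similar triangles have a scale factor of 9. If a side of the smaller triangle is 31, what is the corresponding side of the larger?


Similar triangles have proportional sides
Scale factor = 9
Smaller side = 31
Corresponding larger side = 31 * 9
= 279

279


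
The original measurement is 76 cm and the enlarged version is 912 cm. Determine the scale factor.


Original length = 76 cm
Scaled length = 912 cm
Scale factor = 912 / 76
= 12

12


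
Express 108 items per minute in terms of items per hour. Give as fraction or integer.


Converting from per minute to per hour
Rate = 108 items per minute
Multiply by 60: 108 * 60
= 6480 items per hour

6480


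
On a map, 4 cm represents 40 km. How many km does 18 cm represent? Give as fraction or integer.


Map scale: 4 cm = 40 km
Measured distance on map = 18 cm
Set up proportion: 18 * 40 / 4
= 720 / 4
= 180 km

180


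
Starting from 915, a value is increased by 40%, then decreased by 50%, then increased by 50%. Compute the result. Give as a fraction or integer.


Start: 915
Step 1: increase by 40% => multiply by 140/100
  915 * 140/100 = 1281
Step 2: decrease by 50% => multiply by 50/100
  1281 * 50/100 = 1281/2
Step 3: increase by 50% => multiply by 150/100
  1281/2 * 150/100 = 3843/4
Final value = 3843/4

3843/4


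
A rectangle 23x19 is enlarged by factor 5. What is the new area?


Original dimensions: 23 x 19
Enlargement factor = 5
New width = 23 * 5 = 115
New height = 19 * 5 = 95
New area = 115 * 95 = 10925

10925


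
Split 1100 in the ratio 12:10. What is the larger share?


Total parts = 12 + 10 = 22
Value per part = 1100 / 22 = 50
First share = 12 * 50 = 600
Second share = 10 * 50 = 500
Larger share = 600

600


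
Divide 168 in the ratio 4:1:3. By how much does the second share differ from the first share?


Total parts = 4 + 1 + 3 = 8
Value per part = 168 / 8 = 21
Shares: 4*21=84, 1*21=21, 3*21=63
Second share = 21, first share = 84
Difference = |21 - 84| = 63

63


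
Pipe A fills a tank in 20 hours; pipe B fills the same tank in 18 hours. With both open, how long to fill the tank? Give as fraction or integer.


Rate of A = 1/20 job per hour
Rate of B = 1/18 job per hour
Combined rate = 1/20 + 1/18
Find common denominator: (18 + 20)/(20*18) = 38/360
Combined rate = 19/180 job per hour
Time together = 1 / (19/180) = 180/19 hours

180/19


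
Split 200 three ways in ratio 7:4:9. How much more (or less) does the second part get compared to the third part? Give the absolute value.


Total parts = 7 + 4 + 9 = 20
Value per part = 200 / 20 = 10
Shares: 7*10=70, 4*10=40, 9*10=90
Second share = 40, third share = 90
Difference = |40 - 90| = 50

50


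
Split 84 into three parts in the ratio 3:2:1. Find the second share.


Ratio = 3:2:1
Total parts = 3 + 2 + 1 = 6
Value per part = 84 / 6 = 14
First share = 3 * 14 = 42
Middle share = 2 * 14 = 28
Third share = 1 * 14 = 14

28


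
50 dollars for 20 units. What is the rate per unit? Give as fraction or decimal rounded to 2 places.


Total dollars = 50
Number of units = 20
Unit rate = 50 / 20
= 2.50 dollars per unit

2.50


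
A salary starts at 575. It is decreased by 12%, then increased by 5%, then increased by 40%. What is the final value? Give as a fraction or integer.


Start: 575
Step 1: decrease by 12% => multiply by 88/100
  575 * 88/100 = 506
Step 2: increase by 5% => multiply by 105/100
  506 * 105/100 = 5313/10
Step 3: increase by 40% => multiply by 140/100
  5313/10 * 140/100 = 37191/50
Final value = 37191/50

37191/50


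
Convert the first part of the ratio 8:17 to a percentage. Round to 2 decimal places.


Total parts = 8 + 17 = 25
First part fraction = 8/25
Percentage = (8/25) * 100
= 0.32 * 100
= 32.00%

32.00


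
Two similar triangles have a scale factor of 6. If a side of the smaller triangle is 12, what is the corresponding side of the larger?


Similar triangles have proportional sides
Scale factor = 6
Smaller side = 12
Corresponding larger side = 12 * 6
= 72

72


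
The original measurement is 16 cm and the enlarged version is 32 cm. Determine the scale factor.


Original length = 16 cm
Scaled length = 32 cm
Scale factor = 32 / 16
= 2

2


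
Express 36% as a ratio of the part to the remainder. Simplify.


Part = 36%, Remainder = 64%
Ratio = 36:64
GCD(36, 64) = 4
Simplify: 9:16 = 9:16

9:16


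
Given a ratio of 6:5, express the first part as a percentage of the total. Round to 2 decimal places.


Total parts = 6 + 5 = 11
First part fraction = 6/11
Percentage = (6/11) * 100
= 0.545455 * 100
= 54.55%

54.55


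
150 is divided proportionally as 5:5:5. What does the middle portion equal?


Ratio = 5:5:5
Total parts = 5 + 5 + 5 = 15
Value per part = 150 / 15 = 10
First share = 5 * 10 = 50
Middle share = 5 * 10 = 50
Third share = 5 * 10 = 50

50


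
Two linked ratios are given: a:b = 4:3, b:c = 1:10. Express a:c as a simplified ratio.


Given a:b = 4:3 and b:c = 1:10
Make b consistent. Multiply first ratio by 1: a:b = 4:3
Multiply second ratio by 3: b:c = 3:30
Now b = 3 in both, so a:b:c = 4:3:30
Therefore a:c = 4:30
Simplify by GCD: a:c = 2:15

2:15


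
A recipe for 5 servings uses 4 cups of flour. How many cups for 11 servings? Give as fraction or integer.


Original: 4 cups for 5 servings
Target servings = 11
Scaling factor = 11/5
New amount = 4 * 11/5
= 44/5
= 44/5 cups

44/5


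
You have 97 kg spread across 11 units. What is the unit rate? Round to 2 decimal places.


Total kg = 97
Number of units = 11
Unit rate = 97 / 11
= 8.82 kg per unit

8.82


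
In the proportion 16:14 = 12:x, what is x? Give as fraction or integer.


Setting up: 16/14 = 12/x
Cross multiply: 16 * x = 14 * 12
16x = 168
x = 168/16
x = 21/2

21/2


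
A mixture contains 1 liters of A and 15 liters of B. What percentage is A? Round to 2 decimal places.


Volume of A = 1 L
Volume of B = 15 L
Total volume = 1 + 15 = 16 L
Percentage of A = (1/16) * 100
= 6.25%

6.25


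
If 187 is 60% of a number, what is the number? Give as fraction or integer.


Given: 187 is 60% of the whole
Set up: 187 = 60/100 * whole
whole = 187 * 100 / 60
whole = 18700 / 60
whole = 935/3

935/3


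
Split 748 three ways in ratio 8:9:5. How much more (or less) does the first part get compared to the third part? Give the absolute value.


Total parts = 8 + 9 + 5 = 22
Value per part = 748 / 22 = 34
Shares: 8*34=272, 9*34=306, 5*34=170
First share = 272, third share = 170
Difference = |272 - 170| = 102

102


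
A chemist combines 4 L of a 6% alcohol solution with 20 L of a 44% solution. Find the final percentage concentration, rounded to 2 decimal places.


Solute in mixture 1 = 6% of 4 L = 4*6/100 = 6/25 L
Solute in mixture 2 = 44% of 20 L = 20*44/100 = 44/5 L
Total solute = 6/25 + 44/5 = 226/25 L
Total volume = 4 + 20 = 24 L
Final concentration = 226/25/24 * 100 = 37.67%

37.67


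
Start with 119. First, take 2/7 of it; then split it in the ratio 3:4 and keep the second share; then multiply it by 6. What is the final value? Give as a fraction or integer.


Start with 119.
Step 1: Take 2/7: 119 * 2/7 = 34
Step 2: Split 3:4, second share = 34 * 4/7 = 136/7
Step 3: Multiply by 6: 136/7 * 6 = 816/7
Final result = 816/7

816/7


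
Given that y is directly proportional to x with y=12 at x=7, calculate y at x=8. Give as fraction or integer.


Direct proportion: y = kx
Find k: k = 12/7 = 12/7
Compute y at x=8: y = 12/7 * 8
y = 96/7

96/7


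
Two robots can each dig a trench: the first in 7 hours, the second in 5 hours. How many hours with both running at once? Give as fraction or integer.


Rate of A = 1/7 job per hour
Rate of B = 1/5 job per hour
Combined rate = 1/7 + 1/5
Find common denominator: (5 + 7)/(7*5) = 12/35
Combined rate = 12/35 job per hour
Time together = 1 / (12/35) = 35/12 hours

35/12


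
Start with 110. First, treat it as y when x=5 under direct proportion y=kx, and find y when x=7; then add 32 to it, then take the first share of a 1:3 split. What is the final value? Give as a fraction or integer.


Start with 110.
Step 1: Direct prop: k = (110)/5; new y = k*7 = 110*7/5 = 154
Step 2: Add 32: 154+32=186; split 1:3 first = 186*1/4 = 93/2
Final result = 93/2

93/2


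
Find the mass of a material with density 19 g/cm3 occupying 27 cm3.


Using mass = density * volume
Density = 19 g/cm3
Volume = 27 cm3
Mass = 19 * 27
= 513 g

513


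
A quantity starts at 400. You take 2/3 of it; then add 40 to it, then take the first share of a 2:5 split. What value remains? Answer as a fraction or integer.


Start with 400.
Step 1: Take 2/3: 400 * 2/3 = 800/3
Step 2: Add 40: 800/3+40=920/3; split 2:5 first = 920/3*2/7 = 1840/21
Final result = 1840/21

1840/21


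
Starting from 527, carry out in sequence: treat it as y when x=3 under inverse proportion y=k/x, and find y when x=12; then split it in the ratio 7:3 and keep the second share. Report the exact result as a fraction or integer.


Start with 527.
Step 1: Inverse prop: k = (527)*3; new y = k/12 = 527*3/12 = 527/4
Step 2: Split 7:3, second share = 527/4 * 3/10 = 1581/40
Final result = 1581/40

1581/40


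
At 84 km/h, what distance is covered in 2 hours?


Using distance = speed * time
Speed = 84 km/h
Time = 2 hours
Distance = 84 * 2
= 168 km

168


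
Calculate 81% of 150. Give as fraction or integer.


Compute 81% of 150
Convert percentage: 81% = 81/100
Multiply: 150 * 81/100
= 12150/100
= 243/2

243/2


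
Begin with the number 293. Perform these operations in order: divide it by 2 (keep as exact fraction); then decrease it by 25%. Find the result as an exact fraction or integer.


Start with 293.
Step 1: Divide by 2: 293 / 2 = 293/2
Step 2: Decrease by 25%: 293/2 * 75/100 = 879/8
Final result = 879/8

879/8


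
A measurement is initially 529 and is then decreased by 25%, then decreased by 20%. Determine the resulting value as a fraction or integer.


Start: 529
Step 1: decrease by 25% => multiply by 75/100
  529 * 75/100 = 1587/4
Step 2: decrease by 20% => multiply by 80/100
  1587/4 * 80/100 = 1587/5
Final value = 1587/5

1587/5


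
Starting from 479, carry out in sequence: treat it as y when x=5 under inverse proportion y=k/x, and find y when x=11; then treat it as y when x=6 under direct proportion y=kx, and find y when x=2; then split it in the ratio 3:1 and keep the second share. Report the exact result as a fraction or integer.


Start with 479.
Step 1: Inverse prop: k = (479)*5; new y = k/11 = 479*5/11 = 2395/11
Step 2: Direct prop: k = (2395/11)/6; new y = k*2 = 2395/11*2/6 = 2395/33
Step 3: Split 3:1, second share = 2395/33 * 1/4 = 2395/132
Final result = 2395/132

2395/132


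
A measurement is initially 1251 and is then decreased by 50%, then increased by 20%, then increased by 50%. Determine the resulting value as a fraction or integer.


Start: 1251
Step 1: decrease by 50% => multiply by 50/100
  1251 * 50/100 = 1251/2
Step 2: increase by 20% => multiply by 120/100
  1251/2 * 120/100 = 3753/5
Step 3: increase by 50% => multiply by 150/100
  3753/5 * 150/100 = 11259/10
Final value = 11259/10

11259/10


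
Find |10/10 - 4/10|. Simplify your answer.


Simplify: 10/10 = 1 and 4/10 = 2/5
Find common denominator: LCD = 5
Convert: 5/5 and 2/5
Difference = |5 - 2|/5 = 3/5
Simplified = 3/5

3/5


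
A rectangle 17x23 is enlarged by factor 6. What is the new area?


Original dimensions: 17 x 23
Enlargement factor = 6
New width = 17 * 6 = 102
New height = 23 * 6 = 138
New area = 102 * 138 = 14076

14076


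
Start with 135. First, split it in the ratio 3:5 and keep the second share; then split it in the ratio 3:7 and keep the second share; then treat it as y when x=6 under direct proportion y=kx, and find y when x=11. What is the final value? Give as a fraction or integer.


Start with 135.
Step 1: Split 3:5, second share = 135 * 5/8 = 675/8
Step 2: Split 3:7, second share = 675/8 * 7/10 = 945/16
Step 3: Direct prop: k = (945/16)/6; new y = k*11 = 945/16*11/6 = 3465/32
Final result = 3465/32

3465/32


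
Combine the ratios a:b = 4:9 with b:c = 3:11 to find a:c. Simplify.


Given a:b = 4:9 and b:c = 3:11
Make b consistent. Multiply first ratio by 3: a:b = 12:27
Multiply second ratio by 9: b:c = 27:99
Now b = 27 in both, so a:b:c = 12:27:99
Therefore a:c = 12:99
Simplify by GCD: a:c = 4:33

4:33


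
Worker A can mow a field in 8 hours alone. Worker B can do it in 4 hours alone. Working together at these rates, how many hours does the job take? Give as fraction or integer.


Rate of A = 1/8 job per hour
Rate of B = 1/4 job per hour
Combined rate = 1/8 + 1/4
Find common denominator: (4 + 8)/(8*4) = 12/32
Combined rate = 3/8 job per hour
Time together = 1 / (3/8) = 8/3 hours

8/3
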